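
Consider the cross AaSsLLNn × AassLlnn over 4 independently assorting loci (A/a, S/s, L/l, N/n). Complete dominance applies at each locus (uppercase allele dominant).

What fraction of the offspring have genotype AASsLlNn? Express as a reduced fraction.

AaSsLLNn gametes: ASLN×2, ASLn×2, AsLN×2, AsLn×2, aSLN×2, aSLn×2, asLN×2, asLn×2
AassLlnn gametes: AsLn×4, Asln×4, asLn×4, asln×4
AaSsLLNn×AassLlnn grid (16·16=256): AASsLLNn=8 AASsLLnn=8 AASsLlNn=8 AASsLlnn=8 AAssLLNn=8 AAssLLnn=8 AAssLlNn=8 AAssLlnn=8 AaSsLLNn=16 AaSsLLnn=16 AaSsLlNn=16 AaSsLlnn=16 AassLLNn=16 AassLLnn=16 AassLlNn=16 AassLlnn=16 aaSsLLNn=8 aaSsLLnn=8 aaSsLlNn=8 aaSsLlnn=8 aassLLNn=8 aassLLnn=8 aassLlNn=8 aassLlnn=8
AASsLlNn hits 8/256; gcd=8; 8÷8/256÷8 = 1/32

P(AASsLlNn) = 1/32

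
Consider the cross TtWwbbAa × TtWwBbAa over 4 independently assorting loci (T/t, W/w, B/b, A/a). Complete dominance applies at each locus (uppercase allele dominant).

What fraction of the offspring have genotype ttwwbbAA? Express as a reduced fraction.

P(ttwwbbAA) = 1/128

TtWwbbAa gametes: TWbA×2, TWba×2, TwbA×2, Twba×2, tWbA×2, tWba×2, twbA×2, twba×2
TtWwBbAa gametes: TWBA×1, TWBa×1, TWbA×1, TWba×1, TwBA×1, TwBa×1, TwbA×1, Twba×1, tWBA×1, tWBa×1, tWbA×1, tWba×1, twBA×1, twBa×1, twbA×1, twba×1
TtWwbbAa×TtWwBbAa grid (16·16=256): TTWWBbAA=2 TTWWBbAa=4 TTWWBbaa=2 TTWWbbAA=2 TTWWbbAa=4 TTWWbbaa=2 TTWwBbAA=4 TTWwBbAa=8 TTWwBbaa=4 TTWwbbAA=4 TTWwbbAa=8 TTWwbbaa=4 TTwwBbAA=2 TTwwBbAa=4 TTwwBbaa=2 TTwwbbAA=2 TTwwbbAa=4 TTwwbbaa=2 TtWWBbAA=4 TtWWBbAa=8 TtWWBbaa=4 TtWWbbAA=4 TtWWbbAa=8 TtWWbbaa=4 TtWwBbAA=8 TtWwBbAa=16 TtWwBbaa=8 TtWwbbAA=8 TtWwbbAa=16 TtWwbbaa=8 TtwwBbAA=4 TtwwBbAa=8 TtwwBbaa=4 TtwwbbAA=4 TtwwbbAa=8 Ttwwbbaa=4 ttWWBbAA=2 ttWWBbAa=4 ttWWBbaa=2 ttWWbbAA=2 ttWWbbAa=4 ttWWbbaa=2 ttWwBbAA=4 ttWwBbAa=8 ttWwBbaa=4 ttWwbbAA=4 ttWwbbAa=8 ttWwbbaa=4 ttwwBbAA=2 ttwwBbAa=4 ttwwBbaa=2 ttwwbbAA=2 ttwwbbAa=4 ttwwbbaa=2
ttwwbbAA hits 2/256; gcd=2; 2÷2/256÷2 = 1/128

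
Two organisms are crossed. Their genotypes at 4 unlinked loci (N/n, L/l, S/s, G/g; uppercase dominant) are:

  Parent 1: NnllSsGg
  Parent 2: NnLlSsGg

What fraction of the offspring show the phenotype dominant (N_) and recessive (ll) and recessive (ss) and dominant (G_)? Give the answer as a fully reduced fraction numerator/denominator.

NnllSsGg gametes: NlSG×2, NlSg×2, NlsG×2, Nlsg×2, nlSG×2, nlSg×2, nlsG×2, nlsg×2
NnLlSsGg gametes: NLSG×1, NLSg×1, NLsG×1, NLsg×1, NlSG×1, NlSg×1, NlsG×1, Nlsg×1, nLSG×1, nLSg×1, nLsG×1, nLsg×1, nlSG×1, nlSg×1, nlsG×1, nlsg×1
NnllSsGg×NnLlSsGg grid (16·16=256): NNLlSSGG=2 NNLlSSGg=4 NNLlSSgg=2 NNLlSsGG=4 NNLlSsGg=8 NNLlSsgg=4 NNLlssGG=2 NNLlssGg=4 NNLlssgg=2 NNllSSGG=2 NNllSSGg=4 NNllSSgg=2 NNllSsGG=4 NNllSsGg=8 NNllSsgg=4 NNllssGG=2 NNllssGg=4 NNllssgg=2 NnLlSSGG=4 NnLlSSGg=8 NnLlSSgg=4 NnLlSsGG=8 NnLlSsGg=16 NnLlSsgg=8 NnLlssGG=4 NnLlssGg=8 NnLlssgg=4 NnllSSGG=4 NnllSSGg=8 NnllSSgg=4 NnllSsGG=8 NnllSsGg=16 NnllSsgg=8 NnllssGG=4 NnllssGg=8 Nnllssgg=4 nnLlSSGG=2 nnLlSSGg=4 nnLlSSgg=2 nnLlSsGG=4 nnLlSsGg=8 nnLlSsgg=4 nnLlssGG=2 nnLlssGg=4 nnLlssgg=2 nnllSSGG=2 nnllSSGg=4 nnllSSgg=2 nnllSsGG=4 nnllSsGg=8 nnllSsgg=4 nnllssGG=2 nnllssGg=4 nnllssgg=2
N_ ll ss G_ hits 18/256; gcd=2; 18÷2/256÷2 = 9/128

P(N_ ll ss G_) = 9/128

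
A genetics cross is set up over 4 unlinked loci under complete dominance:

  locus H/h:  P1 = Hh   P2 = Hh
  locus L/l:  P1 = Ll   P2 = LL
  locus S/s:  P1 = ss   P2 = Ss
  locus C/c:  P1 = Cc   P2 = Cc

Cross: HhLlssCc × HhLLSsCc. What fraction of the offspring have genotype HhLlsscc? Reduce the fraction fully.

HhLlssCc gametes: HLsC×2, HLsc×2, HlsC×2, Hlsc×2, hLsC×2, hLsc×2, hlsC×2, hlsc×2
HhLLSsCc gametes: HLSC×2, HLSc×2, HLsC×2, HLsc×2, hLSC×2, hLSc×2, hLsC×2, hLsc×2
HhLlssCc×HhLLSsCc grid (16·16=256): HHLLSsCC=4 HHLLSsCc=8 HHLLSscc=4 HHLLssCC=4 HHLLssCc=8 HHLLsscc=4 HHLlSsCC=4 HHLlSsCc=8 HHLlSscc=4 HHLlssCC=4 HHLlssCc=8 HHLlsscc=4 HhLLSsCC=8 HhLLSsCc=16 HhLLSscc=8 HhLLssCC=8 HhLLssCc=16 HhLLsscc=8 HhLlSsCC=8 HhLlSsCc=16 HhLlSscc=8 HhLlssCC=8 HhLlssCc=16 HhLlsscc=8 hhLLSsCC=4 hhLLSsCc=8 hhLLSscc=4 hhLLssCC=4 hhLLssCc=8 hhLLsscc=4 hhLlSsCC=4 hhLlSsCc=8 hhLlSscc=4 hhLlssCC=4 hhLlssCc=8 hhLlsscc=4
HhLlsscc hits 8/256; gcd=8; 8÷8/256÷8 = 1/32

P(HhLlsscc) = 1/32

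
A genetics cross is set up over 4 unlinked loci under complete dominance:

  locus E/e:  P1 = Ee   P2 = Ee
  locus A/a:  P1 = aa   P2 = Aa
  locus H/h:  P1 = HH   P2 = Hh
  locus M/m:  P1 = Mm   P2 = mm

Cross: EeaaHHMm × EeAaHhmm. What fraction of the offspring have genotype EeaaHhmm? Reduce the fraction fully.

EeaaHHMm gametes: EaHM×4, EaHm×4, eaHM×4, eaHm×4
EeAaHhmm gametes: EAHm×2, EAhm×2, EaHm×2, Eahm×2, eAHm×2, eAhm×2, eaHm×2, eahm×2
EeaaHHMm×EeAaHhmm grid (16·16=256): EEAaHHMm=8 EEAaHHmm=8 EEAaHhMm=8 EEAaHhmm=8 EEaaHHMm=8 EEaaHHmm=8 EEaaHhMm=8 EEaaHhmm=8 EeAaHHMm=16 EeAaHHmm=16 EeAaHhMm=16 EeAaHhmm=16 EeaaHHMm=16 EeaaHHmm=16 EeaaHhMm=16 EeaaHhmm=16 eeAaHHMm=8 eeAaHHmm=8 eeAaHhMm=8 eeAaHhmm=8 eeaaHHMm=8 eeaaHHmm=8 eeaaHhMm=8 eeaaHhmm=8
EeaaHhmm hits 16/256; gcd=16; 16÷16/256÷16 = 1/16

P(EeaaHhmm) = 1/16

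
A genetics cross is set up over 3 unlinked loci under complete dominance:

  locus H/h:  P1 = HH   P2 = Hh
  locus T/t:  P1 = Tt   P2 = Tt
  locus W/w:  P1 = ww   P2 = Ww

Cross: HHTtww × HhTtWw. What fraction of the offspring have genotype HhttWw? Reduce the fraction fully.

HHTtww gametes: HTw×4, Htw×4
HhTtWw gametes: HTW×1, HTw×1, HtW×1, Htw×1, hTW×1, hTw×1, htW×1, htw×1
HHTtww×HhTtWw grid (8·8=64): HHTTWw=4 HHTTww=4 HHTtWw=8 HHTtww=8 HHttWw=4 HHttww=4 HhTTWw=4 HhTTww=4 HhTtWw=8 HhTtww=8 HhttWw=4 Hhttww=4
HhttWw hits 4/64; gcd=4; 4÷4/64÷4 = 1/16

P(HhttWw) = 1/16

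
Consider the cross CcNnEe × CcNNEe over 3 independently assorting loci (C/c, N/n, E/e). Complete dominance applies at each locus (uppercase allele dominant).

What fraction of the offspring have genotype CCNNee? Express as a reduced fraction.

CcNnEe gametes: CNE×1, CNe×1, CnE×1, Cne×1, cNE×1, cNe×1, cnE×1, cne×1
CcNNEe gametes: CNE×2, CNe×2, cNE×2, cNe×2
CcNnEe×CcNNEe grid (8·8=64): CCNNEE=2 CCNNEe=4 CCNNee=2 CCNnEE=2 CCNnEe=4 CCNnee=2 CcNNEE=4 CcNNEe=8 CcNNee=4 CcNnEE=4 CcNnEe=8 CcNnee=4 ccNNEE=2 ccNNEe=4 ccNNee=2 ccNnEE=2 ccNnEe=4 ccNnee=2
CCNNee hits 2/64; gcd=2; 2÷2/64÷2 = 1/32

P(CCNNee) = 1/32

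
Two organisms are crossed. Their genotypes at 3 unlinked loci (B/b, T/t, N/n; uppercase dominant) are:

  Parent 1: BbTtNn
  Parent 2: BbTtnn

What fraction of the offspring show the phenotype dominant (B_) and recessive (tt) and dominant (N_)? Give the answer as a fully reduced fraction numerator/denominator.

P(B_ tt N_) = 3/32

BbTtNn gametes: BTN×1, BTn×1, BtN×1, Btn×1, bTN×1, bTn×1, btN×1, btn×1
BbTtnn gametes: BTn×2, Btn×2, bTn×2, btn×2
BbTtNn×BbTtnn grid (8·8=64): BBTTNn=2 BBTTnn=2 BBTtNn=4 BBTtnn=4 BBttNn=2 BBttnn=2 BbTTNn=4 BbTTnn=4 BbTtNn=8 BbTtnn=8 BbttNn=4 Bbttnn=4 bbTTNn=2 bbTTnn=2 bbTtNn=4 bbTtnn=4 bbttNn=2 bbttnn=2
B_ tt N_ hits 6/64; gcd=2; 6÷2/64÷2 = 3/32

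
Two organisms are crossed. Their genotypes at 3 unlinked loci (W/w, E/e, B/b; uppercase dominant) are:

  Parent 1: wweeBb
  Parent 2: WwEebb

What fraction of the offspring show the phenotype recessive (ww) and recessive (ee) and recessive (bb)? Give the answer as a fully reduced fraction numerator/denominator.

wweeBb gametes: weB×4, web×4
WwEebb gametes: WEb×2, Web×2, wEb×2, web×2
wweeBb×WwEebb grid (8·8=64): WwEeBb=8 WwEebb=8 WweeBb=8 Wweebb=8 wwEeBb=8 wwEebb=8 wweeBb=8 wweebb=8
ww ee bb hits 8/64; gcd=8; 8÷8/64÷8 = 1/8

P(ww ee bb) = 1/8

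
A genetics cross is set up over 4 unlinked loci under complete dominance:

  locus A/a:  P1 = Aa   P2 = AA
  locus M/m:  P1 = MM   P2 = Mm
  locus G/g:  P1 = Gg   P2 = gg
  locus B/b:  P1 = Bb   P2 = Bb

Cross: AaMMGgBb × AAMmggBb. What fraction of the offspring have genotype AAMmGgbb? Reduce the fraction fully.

AaMMGgBb gametes: AMGB×2, AMGb×2, AMgB×2, AMgb×2, aMGB×2, aMGb×2, aMgB×2, aMgb×2
AAMmggBb gametes: AMgB×4, AMgb×4, AmgB×4, Amgb×4
AaMMGgBb×AAMmggBb grid (16·16=256): AAMMGgBB=8 AAMMGgBb=16 AAMMGgbb=8 AAMMggBB=8 AAMMggBb=16 AAMMggbb=8 AAMmGgBB=8 AAMmGgBb=16 AAMmGgbb=8 AAMmggBB=8 AAMmggBb=16 AAMmggbb=8 AaMMGgBB=8 AaMMGgBb=16 AaMMGgbb=8 AaMMggBB=8 AaMMggBb=16 AaMMggbb=8 AaMmGgBB=8 AaMmGgBb=16 AaMmGgbb=8 AaMmggBB=8 AaMmggBb=16 AaMmggbb=8
AAMmGgbb hits 8/256; gcd=8; 8÷8/256÷8 = 1/32

P(AAMmGgbb) = 1/32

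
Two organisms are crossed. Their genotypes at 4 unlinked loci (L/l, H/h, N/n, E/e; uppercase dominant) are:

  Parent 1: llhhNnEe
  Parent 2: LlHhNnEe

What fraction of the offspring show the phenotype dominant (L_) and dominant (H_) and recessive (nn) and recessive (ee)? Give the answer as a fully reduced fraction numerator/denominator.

llhhNnEe gametes: lhNE×4, lhNe×4, lhnE×4, lhne×4
LlHhNnEe gametes: LHNE×1, LHNe×1, LHnE×1, LHne×1, LhNE×1, LhNe×1, LhnE×1, Lhne×1, lHNE×1, lHNe×1, lHnE×1, lHne×1, lhNE×1, lhNe×1, lhnE×1, lhne×1
llhhNnEe×LlHhNnEe grid (16·16=256): LlHhNNEE=4 LlHhNNEe=8 LlHhNNee=4 LlHhNnEE=8 LlHhNnEe=16 LlHhNnee=8 LlHhnnEE=4 LlHhnnEe=8 LlHhnnee=4 LlhhNNEE=4 LlhhNNEe=8 LlhhNNee=4 LlhhNnEE=8 LlhhNnEe=16 LlhhNnee=8 LlhhnnEE=4 LlhhnnEe=8 Llhhnnee=4 llHhNNEE=4 llHhNNEe=8 llHhNNee=4 llHhNnEE=8 llHhNnEe=16 llHhNnee=8 llHhnnEE=4 llHhnnEe=8 llHhnnee=4 llhhNNEE=4 llhhNNEe=8 llhhNNee=4 llhhNnEE=8 llhhNnEe=16 llhhNnee=8 llhhnnEE=4 llhhnnEe=8 llhhnnee=4
L_ H_ nn ee hits 4/256; gcd=4; 4÷4/256÷4 = 1/64

P(L_ H_ nn ee) = 1/64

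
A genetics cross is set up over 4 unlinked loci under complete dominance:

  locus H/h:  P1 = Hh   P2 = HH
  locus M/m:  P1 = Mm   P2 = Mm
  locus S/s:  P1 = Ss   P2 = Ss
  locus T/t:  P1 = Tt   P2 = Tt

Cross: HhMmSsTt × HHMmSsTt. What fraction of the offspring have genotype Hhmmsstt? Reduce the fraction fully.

P(Hhmmsstt) = 1/128

HhMmSsTt gametes: HMST×1, HMSt×1, HMsT×1, HMst×1, HmST×1, HmSt×1, HmsT×1, Hmst×1, hMST×1, hMSt×1, hMsT×1, hMst×1, hmST×1, hmSt×1, hmsT×1, hmst×1
HHMmSsTt gametes: HMST×2, HMSt×2, HMsT×2, HMst×2, HmST×2, HmSt×2, HmsT×2, Hmst×2
HhMmSsTt×HHMmSsTt grid (16·16=256): HHMMSSTT=2 HHMMSSTt=4 HHMMSStt=2 HHMMSsTT=4 HHMMSsTt=8 HHMMSstt=4 HHMMssTT=2 HHMMssTt=4 HHMMsstt=2 HHMmSSTT=4 HHMmSSTt=8 HHMmSStt=4 HHMmSsTT=8 HHMmSsTt=16 HHMmSstt=8 HHMmssTT=4 HHMmssTt=8 HHMmsstt=4 HHmmSSTT=2 HHmmSSTt=4 HHmmSStt=2 HHmmSsTT=4 HHmmSsTt=8 HHmmSstt=4 HHmmssTT=2 HHmmssTt=4 HHmmsstt=2 HhMMSSTT=2 HhMMSSTt=4 HhMMSStt=2 HhMMSsTT=4 HhMMSsTt=8 HhMMSstt=4 HhMMssTT=2 HhMMssTt=4 HhMMsstt=2 HhMmSSTT=4 HhMmSSTt=8 HhMmSStt=4 HhMmSsTT=8 HhMmSsTt=16 HhMmSstt=8 HhMmssTT=4 HhMmssTt=8 HhMmsstt=4 HhmmSSTT=2 HhmmSSTt=4 HhmmSStt=2 HhmmSsTT=4 HhmmSsTt=8 HhmmSstt=4 HhmmssTT=2 HhmmssTt=4 Hhmmsstt=2
Hhmmsstt hits 2/256; gcd=2; 2÷2/256÷2 = 1/128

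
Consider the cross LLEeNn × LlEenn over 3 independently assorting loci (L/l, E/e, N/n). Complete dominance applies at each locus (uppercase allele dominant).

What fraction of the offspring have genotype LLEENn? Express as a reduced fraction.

P(LLEENn) = 1/16

LLEeNn gametes: LEN×2, LEn×2, LeN×2, Len×2
LlEenn gametes: LEn×2, Len×2, lEn×2, len×2
LLEeNn×LlEenn grid (8·8=64): LLEENn=4 LLEEnn=4 LLEeNn=8 LLEenn=8 LLeeNn=4 LLeenn=4 LlEENn=4 LlEEnn=4 LlEeNn=8 LlEenn=8 LleeNn=4 Lleenn=4
LLEENn hits 4/64; gcd=4; 4÷4/64÷4 = 1/16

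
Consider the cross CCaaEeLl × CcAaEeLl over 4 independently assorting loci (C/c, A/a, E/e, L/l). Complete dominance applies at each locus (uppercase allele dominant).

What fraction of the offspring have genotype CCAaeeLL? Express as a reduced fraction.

P(CCAaeeLL) = 1/64

CCaaEeLl gametes: CaEL×4, CaEl×4, CaeL×4, Cael×4
CcAaEeLl gametes: CAEL×1, CAEl×1, CAeL×1, CAel×1, CaEL×1, CaEl×1, CaeL×1, Cael×1, cAEL×1, cAEl×1, cAeL×1, cAel×1, caEL×1, caEl×1, caeL×1, cael×1
CCaaEeLl×CcAaEeLl grid (16·16=256): CCAaEELL=4 CCAaEELl=8 CCAaEEll=4 CCAaEeLL=8 CCAaEeLl=16 CCAaEell=8 CCAaeeLL=4 CCAaeeLl=8 CCAaeell=4 CCaaEELL=4 CCaaEELl=8 CCaaEEll=4 CCaaEeLL=8 CCaaEeLl=16 CCaaEell=8 CCaaeeLL=4 CCaaeeLl=8 CCaaeell=4 CcAaEELL=4 CcAaEELl=8 CcAaEEll=4 CcAaEeLL=8 CcAaEeLl=16 CcAaEell=8 CcAaeeLL=4 CcAaeeLl=8 CcAaeell=4 CcaaEELL=4 CcaaEELl=8 CcaaEEll=4 CcaaEeLL=8 CcaaEeLl=16 CcaaEell=8 CcaaeeLL=4 CcaaeeLl=8 Ccaaeell=4
CCAaeeLL hits 4/256; gcd=4; 4÷4/256÷4 = 1/64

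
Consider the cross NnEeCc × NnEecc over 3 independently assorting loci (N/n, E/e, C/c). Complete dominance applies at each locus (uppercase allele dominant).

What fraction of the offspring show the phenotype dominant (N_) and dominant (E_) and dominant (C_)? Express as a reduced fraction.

P(N_ E_ C_) = 9/32

NnEeCc gametes: NEC×1, NEc×1, NeC×1, Nec×1, nEC×1, nEc×1, neC×1, nec×1
NnEecc gametes: NEc×2, Nec×2, nEc×2, nec×2
NnEeCc×NnEecc grid (8·8=64): NNEECc=2 NNEEcc=2 NNEeCc=4 NNEecc=4 NNeeCc=2 NNeecc=2 NnEECc=4 NnEEcc=4 NnEeCc=8 NnEecc=8 NneeCc=4 Nneecc=4 nnEECc=2 nnEEcc=2 nnEeCc=4 nnEecc=4 nneeCc=2 nneecc=2
N_ E_ C_ hits 18/64; gcd=2; 18÷2/64÷2 = 9/32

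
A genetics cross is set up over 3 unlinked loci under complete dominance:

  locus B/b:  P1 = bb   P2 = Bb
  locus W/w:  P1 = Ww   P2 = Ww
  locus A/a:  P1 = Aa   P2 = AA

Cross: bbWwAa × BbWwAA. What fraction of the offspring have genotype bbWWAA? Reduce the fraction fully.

bbWwAa gametes: bWA×2, bWa×2, bwA×2, bwa×2
BbWwAA gametes: BWA×2, BwA×2, bWA×2, bwA×2
bbWwAa×BbWwAA grid (8·8=64): BbWWAA=4 BbWWAa=4 BbWwAA=8 BbWwAa=8 BbwwAA=4 BbwwAa=4 bbWWAA=4 bbWWAa=4 bbWwAA=8 bbWwAa=8 bbwwAA=4 bbwwAa=4
bbWWAA hits 4/64; gcd=4; 4÷4/64÷4 = 1/16

P(bbWWAA) = 1/16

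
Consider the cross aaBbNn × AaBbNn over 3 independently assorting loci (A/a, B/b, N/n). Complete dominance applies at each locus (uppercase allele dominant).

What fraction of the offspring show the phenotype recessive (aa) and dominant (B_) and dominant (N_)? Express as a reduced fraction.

P(aa B_ N_) = 9/32

aaBbNn gametes: aBN×2, aBn×2, abN×2, abn×2
AaBbNn gametes: ABN×1, ABn×1, AbN×1, Abn×1, aBN×1, aBn×1, abN×1, abn×1
aaBbNn×AaBbNn grid (8·8=64): AaBBNN=2 AaBBNn=4 AaBBnn=2 AaBbNN=4 AaBbNn=8 AaBbnn=4 AabbNN=2 AabbNn=4 Aabbnn=2 aaBBNN=2 aaBBNn=4 aaBBnn=2 aaBbNN=4 aaBbNn=8 aaBbnn=4 aabbNN=2 aabbNn=4 aabbnn=2
aa B_ N_ hits 18/64; gcd=2; 18÷2/64÷2 = 9/32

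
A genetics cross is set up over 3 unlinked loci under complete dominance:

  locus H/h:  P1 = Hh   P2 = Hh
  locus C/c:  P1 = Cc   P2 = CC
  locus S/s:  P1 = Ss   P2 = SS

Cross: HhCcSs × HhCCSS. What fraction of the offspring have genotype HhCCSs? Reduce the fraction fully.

HhCcSs gametes: HCS×1, HCs×1, HcS×1, Hcs×1, hCS×1, hCs×1, hcS×1, hcs×1
HhCCSS gametes: HCS×4, hCS×4
HhCcSs×HhCCSS grid (8·8=64): HHCCSS=4 HHCCSs=4 HHCcSS=4 HHCcSs=4 HhCCSS=8 HhCCSs=8 HhCcSS=8 HhCcSs=8 hhCCSS=4 hhCCSs=4 hhCcSS=4 hhCcSs=4
HhCCSs hits 8/64; gcd=8; 8÷8/64÷8 = 1/8

P(HhCCSs) = 1/8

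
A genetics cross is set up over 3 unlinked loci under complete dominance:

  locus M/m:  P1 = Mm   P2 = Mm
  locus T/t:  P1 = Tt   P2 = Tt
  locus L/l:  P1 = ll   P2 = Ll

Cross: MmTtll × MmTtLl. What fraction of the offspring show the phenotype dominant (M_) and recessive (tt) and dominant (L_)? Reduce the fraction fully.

MmTtll gametes: MTl×2, Mtl×2, mTl×2, mtl×2
MmTtLl gametes: MTL×1, MTl×1, MtL×1, Mtl×1, mTL×1, mTl×1, mtL×1, mtl×1
MmTtll×MmTtLl grid (8·8=64): MMTTLl=2 MMTTll=2 MMTtLl=4 MMTtll=4 MMttLl=2 MMttll=2 MmTTLl=4 MmTTll=4 MmTtLl=8 MmTtll=8 MmttLl=4 Mmttll=4 mmTTLl=2 mmTTll=2 mmTtLl=4 mmTtll=4 mmttLl=2 mmttll=2
M_ tt L_ hits 6/64; gcd=2; 6÷2/64÷2 = 3/32

P(M_ tt L_) = 3/32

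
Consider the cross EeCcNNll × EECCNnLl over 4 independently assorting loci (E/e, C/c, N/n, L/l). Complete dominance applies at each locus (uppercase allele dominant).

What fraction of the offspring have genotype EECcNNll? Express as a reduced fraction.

P(EECcNNll) = 1/16

EeCcNNll gametes: ECNl×4, EcNl×4, eCNl×4, ecNl×4
EECCNnLl gametes: ECNL×4, ECNl×4, ECnL×4, ECnl×4
EeCcNNll×EECCNnLl grid (16·16=256): EECCNNLl=16 EECCNNll=16 EECCNnLl=16 EECCNnll=16 EECcNNLl=16 EECcNNll=16 EECcNnLl=16 EECcNnll=16 EeCCNNLl=16 EeCCNNll=16 EeCCNnLl=16 EeCCNnll=16 EeCcNNLl=16 EeCcNNll=16 EeCcNnLl=16 EeCcNnll=16
EECcNNll hits 16/256; gcd=16; 16÷16/256÷16 = 1/16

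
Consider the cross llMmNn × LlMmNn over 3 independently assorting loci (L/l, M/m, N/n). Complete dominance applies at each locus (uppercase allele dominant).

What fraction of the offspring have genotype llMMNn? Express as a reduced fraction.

llMmNn gametes: lMN×2, lMn×2, lmN×2, lmn×2
LlMmNn gametes: LMN×1, LMn×1, LmN×1, Lmn×1, lMN×1, lMn×1, lmN×1, lmn×1
llMmNn×LlMmNn grid (8·8=64): LlMMNN=2 LlMMNn=4 LlMMnn=2 LlMmNN=4 LlMmNn=8 LlMmnn=4 LlmmNN=2 LlmmNn=4 Llmmnn=2 llMMNN=2 llMMNn=4 llMMnn=2 llMmNN=4 llMmNn=8 llMmnn=4 llmmNN=2 llmmNn=4 llmmnn=2
llMMNn hits 4/64; gcd=4; 4÷4/64÷4 = 1/16

P(llMMNn) = 1/16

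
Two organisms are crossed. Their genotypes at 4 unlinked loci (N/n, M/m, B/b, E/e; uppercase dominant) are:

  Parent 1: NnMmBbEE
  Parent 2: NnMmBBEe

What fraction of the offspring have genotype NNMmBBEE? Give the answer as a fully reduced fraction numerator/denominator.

P(NNMmBBEE) = 1/32

NnMmBbEE gametes: NMBE×2, NMbE×2, NmBE×2, NmbE×2, nMBE×2, nMbE×2, nmBE×2, nmbE×2
NnMmBBEe gametes: NMBE×2, NMBe×2, NmBE×2, NmBe×2, nMBE×2, nMBe×2, nmBE×2, nmBe×2
NnMmBbEE×NnMmBBEe grid (16·16=256): NNMMBBEE=4 NNMMBBEe=4 NNMMBbEE=4 NNMMBbEe=4 NNMmBBEE=8 NNMmBBEe=8 NNMmBbEE=8 NNMmBbEe=8 NNmmBBEE=4 NNmmBBEe=4 NNmmBbEE=4 NNmmBbEe=4 NnMMBBEE=8 NnMMBBEe=8 NnMMBbEE=8 NnMMBbEe=8 NnMmBBEE=16 NnMmBBEe=16 NnMmBbEE=16 NnMmBbEe=16 NnmmBBEE=8 NnmmBBEe=8 NnmmBbEE=8 NnmmBbEe=8 nnMMBBEE=4 nnMMBBEe=4 nnMMBbEE=4 nnMMBbEe=4 nnMmBBEE=8 nnMmBBEe=8 nnMmBbEE=8 nnMmBbEe=8 nnmmBBEE=4 nnmmBBEe=4 nnmmBbEE=4 nnmmBbEe=4
NNMmBBEE hits 8/256; gcd=8; 8÷8/256÷8 = 1/32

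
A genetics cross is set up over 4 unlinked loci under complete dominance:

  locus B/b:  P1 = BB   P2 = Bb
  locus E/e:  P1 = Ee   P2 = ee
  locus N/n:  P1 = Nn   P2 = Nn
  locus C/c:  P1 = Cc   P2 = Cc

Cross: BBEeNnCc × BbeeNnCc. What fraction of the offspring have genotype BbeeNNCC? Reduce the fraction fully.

P(BbeeNNCC) = 1/64

BBEeNnCc gametes: BENC×2, BENc×2, BEnC×2, BEnc×2, BeNC×2, BeNc×2, BenC×2, Benc×2
BbeeNnCc gametes: BeNC×2, BeNc×2, BenC×2, Benc×2, beNC×2, beNc×2, benC×2, benc×2
BBEeNnCc×BbeeNnCc grid (16·16=256): BBEeNNCC=4 BBEeNNCc=8 BBEeNNcc=4 BBEeNnCC=8 BBEeNnCc=16 BBEeNncc=8 BBEennCC=4 BBEennCc=8 BBEenncc=4 BBeeNNCC=4 BBeeNNCc=8 BBeeNNcc=4 BBeeNnCC=8 BBeeNnCc=16 BBeeNncc=8 BBeennCC=4 BBeennCc=8 BBeenncc=4 BbEeNNCC=4 BbEeNNCc=8 BbEeNNcc=4 BbEeNnCC=8 BbEeNnCc=16 BbEeNncc=8 BbEennCC=4 BbEennCc=8 BbEenncc=4 BbeeNNCC=4 BbeeNNCc=8 BbeeNNcc=4 BbeeNnCC=8 BbeeNnCc=16 BbeeNncc=8 BbeennCC=4 BbeennCc=8 Bbeenncc=4
BbeeNNCC hits 4/256; gcd=4; 4÷4/256÷4 = 1/64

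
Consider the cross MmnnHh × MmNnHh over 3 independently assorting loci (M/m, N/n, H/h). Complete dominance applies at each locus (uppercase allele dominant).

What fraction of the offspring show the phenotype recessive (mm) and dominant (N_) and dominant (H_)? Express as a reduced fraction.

P(mm N_ H_) = 3/32

MmnnHh gametes: MnH×2, Mnh×2, mnH×2, mnh×2
MmNnHh gametes: MNH×1, MNh×1, MnH×1, Mnh×1, mNH×1, mNh×1, mnH×1, mnh×1
MmnnHh×MmNnHh grid (8·8=64): MMNnHH=2 MMNnHh=4 MMNnhh=2 MMnnHH=2 MMnnHh=4 MMnnhh=2 MmNnHH=4 MmNnHh=8 MmNnhh=4 MmnnHH=4 MmnnHh=8 Mmnnhh=4 mmNnHH=2 mmNnHh=4 mmNnhh=2 mmnnHH=2 mmnnHh=4 mmnnhh=2
mm N_ H_ hits 6/64; gcd=2; 6÷2/64÷2 = 3/32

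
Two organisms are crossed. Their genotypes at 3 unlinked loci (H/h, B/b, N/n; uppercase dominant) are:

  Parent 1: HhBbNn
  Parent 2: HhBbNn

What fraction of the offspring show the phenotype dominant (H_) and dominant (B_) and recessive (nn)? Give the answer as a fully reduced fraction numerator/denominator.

HhBbNn gametes: HBN×1, HBn×1, HbN×1, Hbn×1, hBN×1, hBn×1, hbN×1, hbn×1
HhBbNn gametes: HBN×1, HBn×1, HbN×1, Hbn×1, hBN×1, hBn×1, hbN×1, hbn×1
HhBbNn×HhBbNn grid (8·8=64): HHBBNN=1 HHBBNn=2 HHBBnn=1 HHBbNN=2 HHBbNn=4 HHBbnn=2 HHbbNN=1 HHbbNn=2 HHbbnn=1 HhBBNN=2 HhBBNn=4 HhBBnn=2 HhBbNN=4 HhBbNn=8 HhBbnn=4 HhbbNN=2 HhbbNn=4 Hhbbnn=2 hhBBNN=1 hhBBNn=2 hhBBnn=1 hhBbNN=2 hhBbNn=4 hhBbnn=2 hhbbNN=1 hhbbNn=2 hhbbnn=1
H_ B_ nn hits 9/64; gcd=1; 9÷1/64÷1 = 9/64

P(H_ B_ nn) = 9/64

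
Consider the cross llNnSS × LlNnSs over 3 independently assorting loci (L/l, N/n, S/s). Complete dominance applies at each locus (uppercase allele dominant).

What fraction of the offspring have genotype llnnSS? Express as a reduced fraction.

llNnSS gametes: lNS×4, lnS×4
LlNnSs gametes: LNS×1, LNs×1, LnS×1, Lns×1, lNS×1, lNs×1, lnS×1, lns×1
llNnSS×LlNnSs grid (8·8=64): LlNNSS=4 LlNNSs=4 LlNnSS=8 LlNnSs=8 LlnnSS=4 LlnnSs=4 llNNSS=4 llNNSs=4 llNnSS=8 llNnSs=8 llnnSS=4 llnnSs=4
llnnSS hits 4/64; gcd=4; 4÷4/64÷4 = 1/16

P(llnnSS) = 1/16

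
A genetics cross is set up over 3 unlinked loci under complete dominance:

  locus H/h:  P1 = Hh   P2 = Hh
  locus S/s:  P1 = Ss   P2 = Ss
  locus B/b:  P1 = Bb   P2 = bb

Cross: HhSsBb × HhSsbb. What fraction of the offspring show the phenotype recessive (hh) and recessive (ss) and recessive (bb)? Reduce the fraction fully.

HhSsBb gametes: HSB×1, HSb×1, HsB×1, Hsb×1, hSB×1, hSb×1, hsB×1, hsb×1
HhSsbb gametes: HSb×2, Hsb×2, hSb×2, hsb×2
HhSsBb×HhSsbb grid (8·8=64): HHSSBb=2 HHSSbb=2 HHSsBb=4 HHSsbb=4 HHssBb=2 HHssbb=2 HhSSBb=4 HhSSbb=4 HhSsBb=8 HhSsbb=8 HhssBb=4 Hhssbb=4 hhSSBb=2 hhSSbb=2 hhSsBb=4 hhSsbb=4 hhssBb=2 hhssbb=2
hh ss bb hits 2/64; gcd=2; 2÷2/64÷2 = 1/32

P(hh ss bb) = 1/32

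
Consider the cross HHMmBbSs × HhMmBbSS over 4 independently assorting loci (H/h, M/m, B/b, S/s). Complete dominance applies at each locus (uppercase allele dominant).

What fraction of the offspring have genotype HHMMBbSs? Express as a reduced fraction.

HHMmBbSs gametes: HMBS×2, HMBs×2, HMbS×2, HMbs×2, HmBS×2, HmBs×2, HmbS×2, Hmbs×2
HhMmBbSS gametes: HMBS×2, HMbS×2, HmBS×2, HmbS×2, hMBS×2, hMbS×2, hmBS×2, hmbS×2
HHMmBbSs×HhMmBbSS grid (16·16=256): HHMMBBSS=4 HHMMBBSs=4 HHMMBbSS=8 HHMMBbSs=8 HHMMbbSS=4 HHMMbbSs=4 HHMmBBSS=8 HHMmBBSs=8 HHMmBbSS=16 HHMmBbSs=16 HHMmbbSS=8 HHMmbbSs=8 HHmmBBSS=4 HHmmBBSs=4 HHmmBbSS=8 HHmmBbSs=8 HHmmbbSS=4 HHmmbbSs=4 HhMMBBSS=4 HhMMBBSs=4 HhMMBbSS=8 HhMMBbSs=8 HhMMbbSS=4 HhMMbbSs=4 HhMmBBSS=8 HhMmBBSs=8 HhMmBbSS=16 HhMmBbSs=16 HhMmbbSS=8 HhMmbbSs=8 HhmmBBSS=4 HhmmBBSs=4 HhmmBbSS=8 HhmmBbSs=8 HhmmbbSS=4 HhmmbbSs=4
HHMMBbSs hits 8/256; gcd=8; 8÷8/256÷8 = 1/32

P(HHMMBbSs) = 1/32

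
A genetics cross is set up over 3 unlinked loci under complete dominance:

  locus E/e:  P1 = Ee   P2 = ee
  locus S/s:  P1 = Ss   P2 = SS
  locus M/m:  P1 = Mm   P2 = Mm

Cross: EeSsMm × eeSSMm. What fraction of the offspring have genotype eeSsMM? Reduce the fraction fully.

P(eeSsMM) = 1/16

EeSsMm gametes: ESM×1, ESm×1, EsM×1, Esm×1, eSM×1, eSm×1, esM×1, esm×1
eeSSMm gametes: eSM×4, eSm×4
EeSsMm×eeSSMm grid (8·8=64): EeSSMM=4 EeSSMm=8 EeSSmm=4 EeSsMM=4 EeSsMm=8 EeSsmm=4 eeSSMM=4 eeSSMm=8 eeSSmm=4 eeSsMM=4 eeSsMm=8 eeSsmm=4
eeSsMM hits 4/64; gcd=4; 4÷4/64÷4 = 1/16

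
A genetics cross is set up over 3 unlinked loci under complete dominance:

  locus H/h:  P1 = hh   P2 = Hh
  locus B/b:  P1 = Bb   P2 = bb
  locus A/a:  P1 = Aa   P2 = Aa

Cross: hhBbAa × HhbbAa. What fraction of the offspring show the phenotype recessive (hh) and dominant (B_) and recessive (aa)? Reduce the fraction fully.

hhBbAa gametes: hBA×2, hBa×2, hbA×2, hba×2
HhbbAa gametes: HbA×2, Hba×2, hbA×2, hba×2
hhBbAa×HhbbAa grid (8·8=64): HhBbAA=4 HhBbAa=8 HhBbaa=4 HhbbAA=4 HhbbAa=8 Hhbbaa=4 hhBbAA=4 hhBbAa=8 hhBbaa=4 hhbbAA=4 hhbbAa=8 hhbbaa=4
hh B_ aa hits 4/64; gcd=4; 4÷4/64÷4 = 1/16

P(hh B_ aa) = 1/16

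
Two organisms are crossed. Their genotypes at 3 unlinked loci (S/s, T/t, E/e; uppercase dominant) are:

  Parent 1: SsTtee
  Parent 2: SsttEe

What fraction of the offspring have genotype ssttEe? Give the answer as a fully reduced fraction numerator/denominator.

SsTtee gametes: STe×2, Ste×2, sTe×2, ste×2
SsttEe gametes: StE×2, Ste×2, stE×2, ste×2
SsTtee×SsttEe grid (8·8=64): SSTtEe=4 SSTtee=4 SSttEe=4 SSttee=4 SsTtEe=8 SsTtee=8 SsttEe=8 Ssttee=8 ssTtEe=4 ssTtee=4 ssttEe=4 ssttee=4
ssttEe hits 4/64; gcd=4; 4÷4/64÷4 = 1/16

P(ssttEe) = 1/16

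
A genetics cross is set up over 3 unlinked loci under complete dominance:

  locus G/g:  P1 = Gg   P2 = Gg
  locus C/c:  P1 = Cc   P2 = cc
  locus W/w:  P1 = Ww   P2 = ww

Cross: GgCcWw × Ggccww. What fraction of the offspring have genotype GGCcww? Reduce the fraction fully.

P(GGCcww) = 1/16

GgCcWw gametes: GCW×1, GCw×1, GcW×1, Gcw×1, gCW×1, gCw×1, gcW×1, gcw×1
Ggccww gametes: Gcw×4, gcw×4
GgCcWw×Ggccww grid (8·8=64): GGCcWw=4 GGCcww=4 GGccWw=4 GGccww=4 GgCcWw=8 GgCcww=8 GgccWw=8 Ggccww=8 ggCcWw=4 ggCcww=4 ggccWw=4 ggccww=4
GGCcww hits 4/64; gcd=4; 4÷4/64÷4 = 1/16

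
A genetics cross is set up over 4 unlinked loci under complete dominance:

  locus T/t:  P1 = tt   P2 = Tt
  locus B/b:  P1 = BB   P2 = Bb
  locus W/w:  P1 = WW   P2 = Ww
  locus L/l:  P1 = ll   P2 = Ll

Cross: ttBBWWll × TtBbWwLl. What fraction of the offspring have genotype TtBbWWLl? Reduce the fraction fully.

ttBBWWll gametes: tBWl×16
TtBbWwLl gametes: TBWL×1, TBWl×1, TBwL×1, TBwl×1, TbWL×1, TbWl×1, TbwL×1, Tbwl×1, tBWL×1, tBWl×1, tBwL×1, tBwl×1, tbWL×1, tbWl×1, tbwL×1, tbwl×1
ttBBWWll×TtBbWwLl grid (16·16=256): TtBBWWLl=16 TtBBWWll=16 TtBBWwLl=16 TtBBWwll=16 TtBbWWLl=16 TtBbWWll=16 TtBbWwLl=16 TtBbWwll=16 ttBBWWLl=16 ttBBWWll=16 ttBBWwLl=16 ttBBWwll=16 ttBbWWLl=16 ttBbWWll=16 ttBbWwLl=16 ttBbWwll=16
TtBbWWLl hits 16/256; gcd=16; 16÷16/256÷16 = 1/16

P(TtBbWWLl) = 1/16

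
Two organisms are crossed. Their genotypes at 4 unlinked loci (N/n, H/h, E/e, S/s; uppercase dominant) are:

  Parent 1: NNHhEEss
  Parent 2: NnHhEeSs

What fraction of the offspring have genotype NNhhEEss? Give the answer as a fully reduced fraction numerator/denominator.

NNHhEEss gametes: NHEs×8, NhEs×8
NnHhEeSs gametes: NHES×1, NHEs×1, NHeS×1, NHes×1, NhES×1, NhEs×1, NheS×1, Nhes×1, nHES×1, nHEs×1, nHeS×1, nHes×1, nhES×1, nhEs×1, nheS×1, nhes×1
NNHhEEss×NnHhEeSs grid (16·16=256): NNHHEESs=8 NNHHEEss=8 NNHHEeSs=8 NNHHEess=8 NNHhEESs=16 NNHhEEss=16 NNHhEeSs=16 NNHhEess=16 NNhhEESs=8 NNhhEEss=8 NNhhEeSs=8 NNhhEess=8 NnHHEESs=8 NnHHEEss=8 NnHHEeSs=8 NnHHEess=8 NnHhEESs=16 NnHhEEss=16 NnHhEeSs=16 NnHhEess=16 NnhhEESs=8 NnhhEEss=8 NnhhEeSs=8 NnhhEess=8
NNhhEEss hits 8/256; gcd=8; 8÷8/256÷8 = 1/32

P(NNhhEEss) = 1/32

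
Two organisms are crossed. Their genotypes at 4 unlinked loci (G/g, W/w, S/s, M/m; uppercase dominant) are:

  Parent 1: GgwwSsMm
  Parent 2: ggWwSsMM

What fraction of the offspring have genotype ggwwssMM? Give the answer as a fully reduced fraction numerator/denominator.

P(ggwwssMM) = 1/32

GgwwSsMm gametes: GwSM×2, GwSm×2, GwsM×2, Gwsm×2, gwSM×2, gwSm×2, gwsM×2, gwsm×2
ggWwSsMM gametes: gWSM×4, gWsM×4, gwSM×4, gwsM×4
GgwwSsMm×ggWwSsMM grid (16·16=256): GgWwSSMM=8 GgWwSSMm=8 GgWwSsMM=16 GgWwSsMm=16 GgWwssMM=8 GgWwssMm=8 GgwwSSMM=8 GgwwSSMm=8 GgwwSsMM=16 GgwwSsMm=16 GgwwssMM=8 GgwwssMm=8 ggWwSSMM=8 ggWwSSMm=8 ggWwSsMM=16 ggWwSsMm=16 ggWwssMM=8 ggWwssMm=8 ggwwSSMM=8 ggwwSSMm=8 ggwwSsMM=16 ggwwSsMm=16 ggwwssMM=8 ggwwssMm=8
ggwwssMM hits 8/256; gcd=8; 8÷8/256÷8 = 1/32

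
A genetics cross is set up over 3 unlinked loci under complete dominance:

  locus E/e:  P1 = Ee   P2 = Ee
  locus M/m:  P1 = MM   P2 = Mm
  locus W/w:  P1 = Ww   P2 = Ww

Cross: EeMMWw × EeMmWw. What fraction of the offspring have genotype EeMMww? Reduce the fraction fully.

EeMMWw gametes: EMW×2, EMw×2, eMW×2, eMw×2
EeMmWw gametes: EMW×1, EMw×1, EmW×1, Emw×1, eMW×1, eMw×1, emW×1, emw×1
EeMMWw×EeMmWw grid (8·8=64): EEMMWW=2 EEMMWw=4 EEMMww=2 EEMmWW=2 EEMmWw=4 EEMmww=2 EeMMWW=4 EeMMWw=8 EeMMww=4 EeMmWW=4 EeMmWw=8 EeMmww=4 eeMMWW=2 eeMMWw=4 eeMMww=2 eeMmWW=2 eeMmWw=4 eeMmww=2
EeMMww hits 4/64; gcd=4; 4÷4/64÷4 = 1/16

P(EeMMww) = 1/16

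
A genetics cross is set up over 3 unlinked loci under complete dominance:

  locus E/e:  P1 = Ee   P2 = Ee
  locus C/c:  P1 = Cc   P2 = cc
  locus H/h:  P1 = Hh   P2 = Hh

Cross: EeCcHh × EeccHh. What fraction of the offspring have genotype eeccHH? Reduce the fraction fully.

P(eeccHH) = 1/32

EeCcHh gametes: ECH×1, ECh×1, EcH×1, Ech×1, eCH×1, eCh×1, ecH×1, ech×1
EeccHh gametes: EcH×2, Ech×2, ecH×2, ech×2
EeCcHh×EeccHh grid (8·8=64): EECcHH=2 EECcHh=4 EECchh=2 EEccHH=2 EEccHh=4 EEcchh=2 EeCcHH=4 EeCcHh=8 EeCchh=4 EeccHH=4 EeccHh=8 Eecchh=4 eeCcHH=2 eeCcHh=4 eeCchh=2 eeccHH=2 eeccHh=4 eecchh=2
eeccHH hits 2/64; gcd=2; 2÷2/64÷2 = 1/32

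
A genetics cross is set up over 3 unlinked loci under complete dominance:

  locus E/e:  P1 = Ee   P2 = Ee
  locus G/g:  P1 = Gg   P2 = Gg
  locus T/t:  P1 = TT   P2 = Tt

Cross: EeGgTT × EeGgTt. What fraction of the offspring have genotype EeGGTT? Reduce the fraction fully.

EeGgTT gametes: EGT×2, EgT×2, eGT×2, egT×2
EeGgTt gametes: EGT×1, EGt×1, EgT×1, Egt×1, eGT×1, eGt×1, egT×1, egt×1
EeGgTT×EeGgTt grid (8·8=64): EEGGTT=2 EEGGTt=2 EEGgTT=4 EEGgTt=4 EEggTT=2 EEggTt=2 EeGGTT=4 EeGGTt=4 EeGgTT=8 EeGgTt=8 EeggTT=4 EeggTt=4 eeGGTT=2 eeGGTt=2 eeGgTT=4 eeGgTt=4 eeggTT=2 eeggTt=2
EeGGTT hits 4/64; gcd=4; 4÷4/64÷4 = 1/16

P(EeGGTT) = 1/16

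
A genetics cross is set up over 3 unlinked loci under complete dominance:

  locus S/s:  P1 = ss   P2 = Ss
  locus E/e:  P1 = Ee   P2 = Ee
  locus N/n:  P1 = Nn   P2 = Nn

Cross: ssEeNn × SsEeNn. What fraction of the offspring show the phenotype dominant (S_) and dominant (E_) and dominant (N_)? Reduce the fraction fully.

P(S_ E_ N_) = 9/32

ssEeNn gametes: sEN×2, sEn×2, seN×2, sen×2
SsEeNn gametes: SEN×1, SEn×1, SeN×1, Sen×1, sEN×1, sEn×1, seN×1, sen×1
ssEeNn×SsEeNn grid (8·8=64): SsEENN=2 SsEENn=4 SsEEnn=2 SsEeNN=4 SsEeNn=8 SsEenn=4 SseeNN=2 SseeNn=4 Sseenn=2 ssEENN=2 ssEENn=4 ssEEnn=2 ssEeNN=4 ssEeNn=8 ssEenn=4 sseeNN=2 sseeNn=4 sseenn=2
S_ E_ N_ hits 18/64; gcd=2; 18÷2/64÷2 = 9/32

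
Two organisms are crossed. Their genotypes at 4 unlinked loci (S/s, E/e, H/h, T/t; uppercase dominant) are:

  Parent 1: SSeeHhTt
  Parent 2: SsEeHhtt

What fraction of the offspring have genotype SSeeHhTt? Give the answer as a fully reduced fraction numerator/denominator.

P(SSeeHhTt) = 1/16

SSeeHhTt gametes: SeHT×4, SeHt×4, SehT×4, Seht×4
SsEeHhtt gametes: SEHt×2, SEht×2, SeHt×2, Seht×2, sEHt×2, sEht×2, seHt×2, seht×2
SSeeHhTt×SsEeHhtt grid (16·16=256): SSEeHHTt=8 SSEeHHtt=8 SSEeHhTt=16 SSEeHhtt=16 SSEehhTt=8 SSEehhtt=8 SSeeHHTt=8 SSeeHHtt=8 SSeeHhTt=16 SSeeHhtt=16 SSeehhTt=8 SSeehhtt=8 SsEeHHTt=8 SsEeHHtt=8 SsEeHhTt=16 SsEeHhtt=16 SsEehhTt=8 SsEehhtt=8 SseeHHTt=8 SseeHHtt=8 SseeHhTt=16 SseeHhtt=16 SseehhTt=8 Sseehhtt=8
SSeeHhTt hits 16/256; gcd=16; 16÷16/256÷16 = 1/16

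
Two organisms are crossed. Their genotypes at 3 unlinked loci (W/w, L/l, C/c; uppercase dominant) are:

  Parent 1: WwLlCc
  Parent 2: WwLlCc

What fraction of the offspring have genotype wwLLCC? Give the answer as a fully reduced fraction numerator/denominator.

WwLlCc gametes: WLC×1, WLc×1, WlC×1, Wlc×1, wLC×1, wLc×1, wlC×1, wlc×1
WwLlCc gametes: WLC×1, WLc×1, WlC×1, Wlc×1, wLC×1, wLc×1, wlC×1, wlc×1
WwLlCc×WwLlCc grid (8·8=64): WWLLCC=1 WWLLCc=2 WWLLcc=1 WWLlCC=2 WWLlCc=4 WWLlcc=2 WWllCC=1 WWllCc=2 WWllcc=1 WwLLCC=2 WwLLCc=4 WwLLcc=2 WwLlCC=4 WwLlCc=8 WwLlcc=4 WwllCC=2 WwllCc=4 Wwllcc=2 wwLLCC=1 wwLLCc=2 wwLLcc=1 wwLlCC=2 wwLlCc=4 wwLlcc=2 wwllCC=1 wwllCc=2 wwllcc=1
wwLLCC hits 1/64; gcd=1; 1÷1/64÷1 = 1/64

P(wwLLCC) = 1/64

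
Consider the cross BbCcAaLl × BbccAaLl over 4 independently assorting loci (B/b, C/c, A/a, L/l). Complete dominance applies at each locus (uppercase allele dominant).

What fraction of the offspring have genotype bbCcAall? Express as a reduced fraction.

BbCcAaLl gametes: BCAL×1, BCAl×1, BCaL×1, BCal×1, BcAL×1, BcAl×1, BcaL×1, Bcal×1, bCAL×1, bCAl×1, bCaL×1, bCal×1, bcAL×1, bcAl×1, bcaL×1, bcal×1
BbccAaLl gametes: BcAL×2, BcAl×2, BcaL×2, Bcal×2, bcAL×2, bcAl×2, bcaL×2, bcal×2
BbCcAaLl×BbccAaLl grid (16·16=256): BBCcAALL=2 BBCcAALl=4 BBCcAAll=2 BBCcAaLL=4 BBCcAaLl=8 BBCcAall=4 BBCcaaLL=2 BBCcaaLl=4 BBCcaall=2 BBccAALL=2 BBccAALl=4 BBccAAll=2 BBccAaLL=4 BBccAaLl=8 BBccAall=4 BBccaaLL=2 BBccaaLl=4 BBccaall=2 BbCcAALL=4 BbCcAALl=8 BbCcAAll=4 BbCcAaLL=8 BbCcAaLl=16 BbCcAall=8 BbCcaaLL=4 BbCcaaLl=8 BbCcaall=4 BbccAALL=4 BbccAALl=8 BbccAAll=4 BbccAaLL=8 BbccAaLl=16 BbccAall=8 BbccaaLL=4 BbccaaLl=8 Bbccaall=4 bbCcAALL=2 bbCcAALl=4 bbCcAAll=2 bbCcAaLL=4 bbCcAaLl=8 bbCcAall=4 bbCcaaLL=2 bbCcaaLl=4 bbCcaall=2 bbccAALL=2 bbccAALl=4 bbccAAll=2 bbccAaLL=4 bbccAaLl=8 bbccAall=4 bbccaaLL=2 bbccaaLl=4 bbccaall=2
bbCcAall hits 4/256; gcd=4; 4÷4/256÷4 = 1/64

P(bbCcAall) = 1/64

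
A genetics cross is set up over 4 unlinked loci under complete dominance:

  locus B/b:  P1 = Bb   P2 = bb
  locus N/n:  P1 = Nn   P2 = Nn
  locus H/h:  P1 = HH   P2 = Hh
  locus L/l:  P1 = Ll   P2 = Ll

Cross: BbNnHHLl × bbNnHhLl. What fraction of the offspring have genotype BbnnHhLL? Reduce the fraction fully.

P(BbnnHhLL) = 1/64

BbNnHHLl gametes: BNHL×2, BNHl×2, BnHL×2, BnHl×2, bNHL×2, bNHl×2, bnHL×2, bnHl×2
bbNnHhLl gametes: bNHL×2, bNHl×2, bNhL×2, bNhl×2, bnHL×2, bnHl×2, bnhL×2, bnhl×2
BbNnHHLl×bbNnHhLl grid (16·16=256): BbNNHHLL=4 BbNNHHLl=8 BbNNHHll=4 BbNNHhLL=4 BbNNHhLl=8 BbNNHhll=4 BbNnHHLL=8 BbNnHHLl=16 BbNnHHll=8 BbNnHhLL=8 BbNnHhLl=16 BbNnHhll=8 BbnnHHLL=4 BbnnHHLl=8 BbnnHHll=4 BbnnHhLL=4 BbnnHhLl=8 BbnnHhll=4 bbNNHHLL=4 bbNNHHLl=8 bbNNHHll=4 bbNNHhLL=4 bbNNHhLl=8 bbNNHhll=4 bbNnHHLL=8 bbNnHHLl=16 bbNnHHll=8 bbNnHhLL=8 bbNnHhLl=16 bbNnHhll=8 bbnnHHLL=4 bbnnHHLl=8 bbnnHHll=4 bbnnHhLL=4 bbnnHhLl=8 bbnnHhll=4
BbnnHhLL hits 4/256; gcd=4; 4÷4/256÷4 = 1/64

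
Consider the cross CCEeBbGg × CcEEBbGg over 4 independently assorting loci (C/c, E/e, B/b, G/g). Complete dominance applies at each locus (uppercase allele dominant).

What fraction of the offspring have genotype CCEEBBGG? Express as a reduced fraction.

CCEeBbGg gametes: CEBG×2, CEBg×2, CEbG×2, CEbg×2, CeBG×2, CeBg×2, CebG×2, Cebg×2
CcEEBbGg gametes: CEBG×2, CEBg×2, CEbG×2, CEbg×2, cEBG×2, cEBg×2, cEbG×2, cEbg×2
CCEeBbGg×CcEEBbGg grid (16·16=256): CCEEBBGG=4 CCEEBBGg=8 CCEEBBgg=4 CCEEBbGG=8 CCEEBbGg=16 CCEEBbgg=8 CCEEbbGG=4 CCEEbbGg=8 CCEEbbgg=4 CCEeBBGG=4 CCEeBBGg=8 CCEeBBgg=4 CCEeBbGG=8 CCEeBbGg=16 CCEeBbgg=8 CCEebbGG=4 CCEebbGg=8 CCEebbgg=4 CcEEBBGG=4 CcEEBBGg=8 CcEEBBgg=4 CcEEBbGG=8 CcEEBbGg=16 CcEEBbgg=8 CcEEbbGG=4 CcEEbbGg=8 CcEEbbgg=4 CcEeBBGG=4 CcEeBBGg=8 CcEeBBgg=4 CcEeBbGG=8 CcEeBbGg=16 CcEeBbgg=8 CcEebbGG=4 CcEebbGg=8 CcEebbgg=4
CCEEBBGG hits 4/256; gcd=4; 4÷4/256÷4 = 1/64

P(CCEEBBGG) = 1/64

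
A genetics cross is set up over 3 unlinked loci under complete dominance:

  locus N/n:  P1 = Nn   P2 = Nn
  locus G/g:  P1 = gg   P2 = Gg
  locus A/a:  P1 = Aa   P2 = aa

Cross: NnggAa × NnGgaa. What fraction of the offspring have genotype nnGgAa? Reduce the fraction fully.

NnggAa gametes: NgA×2, Nga×2, ngA×2, nga×2
NnGgaa gametes: NGa×2, Nga×2, nGa×2, nga×2
NnggAa×NnGgaa grid (8·8=64): NNGgAa=4 NNGgaa=4 NNggAa=4 NNggaa=4 NnGgAa=8 NnGgaa=8 NnggAa=8 Nnggaa=8 nnGgAa=4 nnGgaa=4 nnggAa=4 nnggaa=4
nnGgAa hits 4/64; gcd=4; 4÷4/64÷4 = 1/16

P(nnGgAa) = 1/16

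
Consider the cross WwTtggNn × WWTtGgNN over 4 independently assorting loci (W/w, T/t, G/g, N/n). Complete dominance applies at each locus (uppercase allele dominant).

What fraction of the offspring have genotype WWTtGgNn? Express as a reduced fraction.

WwTtggNn gametes: WTgN×2, WTgn×2, WtgN×2, Wtgn×2, wTgN×2, wTgn×2, wtgN×2, wtgn×2
WWTtGgNN gametes: WTGN×4, WTgN×4, WtGN×4, WtgN×4
WwTtggNn×WWTtGgNN grid (16·16=256): WWTTGgNN=8 WWTTGgNn=8 WWTTggNN=8 WWTTggNn=8 WWTtGgNN=16 WWTtGgNn=16 WWTtggNN=16 WWTtggNn=16 WWttGgNN=8 WWttGgNn=8 WWttggNN=8 WWttggNn=8 WwTTGgNN=8 WwTTGgNn=8 WwTTggNN=8 WwTTggNn=8 WwTtGgNN=16 WwTtGgNn=16 WwTtggNN=16 WwTtggNn=16 WwttGgNN=8 WwttGgNn=8 WwttggNN=8 WwttggNn=8
WWTtGgNn hits 16/256; gcd=16; 16÷16/256÷16 = 1/16

P(WWTtGgNn) = 1/16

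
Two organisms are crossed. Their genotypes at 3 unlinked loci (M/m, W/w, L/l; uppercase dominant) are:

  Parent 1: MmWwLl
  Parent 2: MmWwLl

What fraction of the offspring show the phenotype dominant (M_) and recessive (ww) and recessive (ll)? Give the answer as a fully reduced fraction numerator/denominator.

MmWwLl gametes: MWL×1, MWl×1, MwL×1, Mwl×1, mWL×1, mWl×1, mwL×1, mwl×1
MmWwLl gametes: MWL×1, MWl×1, MwL×1, Mwl×1, mWL×1, mWl×1, mwL×1, mwl×1
MmWwLl×MmWwLl grid (8·8=64): MMWWLL=1 MMWWLl=2 MMWWll=1 MMWwLL=2 MMWwLl=4 MMWwll=2 MMwwLL=1 MMwwLl=2 MMwwll=1 MmWWLL=2 MmWWLl=4 MmWWll=2 MmWwLL=4 MmWwLl=8 MmWwll=4 MmwwLL=2 MmwwLl=4 Mmwwll=2 mmWWLL=1 mmWWLl=2 mmWWll=1 mmWwLL=2 mmWwLl=4 mmWwll=2 mmwwLL=1 mmwwLl=2 mmwwll=1
M_ ww ll hits 3/64; gcd=1; 3÷1/64÷1 = 3/64

P(M_ ww ll) = 3/64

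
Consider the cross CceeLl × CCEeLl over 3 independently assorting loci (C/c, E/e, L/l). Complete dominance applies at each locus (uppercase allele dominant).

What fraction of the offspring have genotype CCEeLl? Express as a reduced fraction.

CceeLl gametes: CeL×2, Cel×2, ceL×2, cel×2
CCEeLl gametes: CEL×2, CEl×2, CeL×2, Cel×2
CceeLl×CCEeLl grid (8·8=64): CCEeLL=4 CCEeLl=8 CCEell=4 CCeeLL=4 CCeeLl=8 CCeell=4 CcEeLL=4 CcEeLl=8 CcEell=4 CceeLL=4 CceeLl=8 Cceell=4
CCEeLl hits 8/64; gcd=8; 8÷8/64÷8 = 1/8

P(CCEeLl) = 1/8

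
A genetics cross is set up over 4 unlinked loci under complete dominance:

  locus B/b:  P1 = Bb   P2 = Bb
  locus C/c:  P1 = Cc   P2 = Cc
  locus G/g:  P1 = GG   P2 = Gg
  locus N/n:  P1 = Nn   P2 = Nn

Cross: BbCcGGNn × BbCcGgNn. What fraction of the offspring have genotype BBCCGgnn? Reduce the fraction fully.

BbCcGGNn gametes: BCGN×2, BCGn×2, BcGN×2, BcGn×2, bCGN×2, bCGn×2, bcGN×2, bcGn×2
BbCcGgNn gametes: BCGN×1, BCGn×1, BCgN×1, BCgn×1, BcGN×1, BcGn×1, BcgN×1, Bcgn×1, bCGN×1, bCGn×1, bCgN×1, bCgn×1, bcGN×1, bcGn×1, bcgN×1, bcgn×1
BbCcGGNn×BbCcGgNn grid (16·16=256): BBCCGGNN=2 BBCCGGNn=4 BBCCGGnn=2 BBCCGgNN=2 BBCCGgNn=4 BBCCGgnn=2 BBCcGGNN=4 BBCcGGNn=8 BBCcGGnn=4 BBCcGgNN=4 BBCcGgNn=8 BBCcGgnn=4 BBccGGNN=2 BBccGGNn=4 BBccGGnn=2 BBccGgNN=2 BBccGgNn=4 BBccGgnn=2 BbCCGGNN=4 BbCCGGNn=8 BbCCGGnn=4 BbCCGgNN=4 BbCCGgNn=8 BbCCGgnn=4 BbCcGGNN=8 BbCcGGNn=16 BbCcGGnn=8 BbCcGgNN=8 BbCcGgNn=16 BbCcGgnn=8 BbccGGNN=4 BbccGGNn=8 BbccGGnn=4 BbccGgNN=4 BbccGgNn=8 BbccGgnn=4 bbCCGGNN=2 bbCCGGNn=4 bbCCGGnn=2 bbCCGgNN=2 bbCCGgNn=4 bbCCGgnn=2 bbCcGGNN=4 bbCcGGNn=8 bbCcGGnn=4 bbCcGgNN=4 bbCcGgNn=8 bbCcGgnn=4 bbccGGNN=2 bbccGGNn=4 bbccGGnn=2 bbccGgNN=2 bbccGgNn=4 bbccGgnn=2
BBCCGgnn hits 2/256; gcd=2; 2÷2/256÷2 = 1/128

P(BBCCGgnn) = 1/128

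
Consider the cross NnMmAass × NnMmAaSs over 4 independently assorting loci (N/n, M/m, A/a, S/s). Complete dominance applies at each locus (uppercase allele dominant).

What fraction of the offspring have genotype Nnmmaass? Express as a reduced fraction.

P(Nnmmaass) = 1/64

NnMmAass gametes: NMAs×2, NMas×2, NmAs×2, Nmas×2, nMAs×2, nMas×2, nmAs×2, nmas×2
NnMmAaSs gametes: NMAS×1, NMAs×1, NMaS×1, NMas×1, NmAS×1, NmAs×1, NmaS×1, Nmas×1, nMAS×1, nMAs×1, nMaS×1, nMas×1, nmAS×1, nmAs×1, nmaS×1, nmas×1
NnMmAass×NnMmAaSs grid (16·16=256): NNMMAASs=2 NNMMAAss=2 NNMMAaSs=4 NNMMAass=4 NNMMaaSs=2 NNMMaass=2 NNMmAASs=4 NNMmAAss=4 NNMmAaSs=8 NNMmAass=8 NNMmaaSs=4 NNMmaass=4 NNmmAASs=2 NNmmAAss=2 NNmmAaSs=4 NNmmAass=4 NNmmaaSs=2 NNmmaass=2 NnMMAASs=4 NnMMAAss=4 NnMMAaSs=8 NnMMAass=8 NnMMaaSs=4 NnMMaass=4 NnMmAASs=8 NnMmAAss=8 NnMmAaSs=16 NnMmAass=16 NnMmaaSs=8 NnMmaass=8 NnmmAASs=4 NnmmAAss=4 NnmmAaSs=8 NnmmAass=8 NnmmaaSs=4 Nnmmaass=4 nnMMAASs=2 nnMMAAss=2 nnMMAaSs=4 nnMMAass=4 nnMMaaSs=2 nnMMaass=2 nnMmAASs=4 nnMmAAss=4 nnMmAaSs=8 nnMmAass=8 nnMmaaSs=4 nnMmaass=4 nnmmAASs=2 nnmmAAss=2 nnmmAaSs=4 nnmmAass=4 nnmmaaSs=2 nnmmaass=2
Nnmmaass hits 4/256; gcd=4; 4÷4/256÷4 = 1/64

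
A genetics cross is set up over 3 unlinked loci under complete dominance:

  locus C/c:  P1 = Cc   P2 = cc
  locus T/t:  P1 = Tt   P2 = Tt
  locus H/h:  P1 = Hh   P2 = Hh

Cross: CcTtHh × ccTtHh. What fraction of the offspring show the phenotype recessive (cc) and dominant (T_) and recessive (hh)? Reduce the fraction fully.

P(cc T_ hh) = 3/32

CcTtHh gametes: CTH×1, CTh×1, CtH×1, Cth×1, cTH×1, cTh×1, ctH×1, cth×1
ccTtHh gametes: cTH×2, cTh×2, ctH×2, cth×2
CcTtHh×ccTtHh grid (8·8=64): CcTTHH=2 CcTTHh=4 CcTThh=2 CcTtHH=4 CcTtHh=8 CcTthh=4 CcttHH=2 CcttHh=4 Cctthh=2 ccTTHH=2 ccTTHh=4 ccTThh=2 ccTtHH=4 ccTtHh=8 ccTthh=4 ccttHH=2 ccttHh=4 cctthh=2
cc T_ hh hits 6/64; gcd=2; 6÷2/64÷2 = 3/32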